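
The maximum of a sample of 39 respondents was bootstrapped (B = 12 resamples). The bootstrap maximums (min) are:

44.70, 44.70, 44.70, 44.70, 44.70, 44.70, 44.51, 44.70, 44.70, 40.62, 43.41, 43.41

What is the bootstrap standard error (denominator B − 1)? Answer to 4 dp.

Bootstrap SE is the standard deviation of the 12 replicate maximums.
Mean of replicates: (44.70 + 44.70 + 44.70 + 44.70 + 44.70 + 44.70 + 44.51 + 44.70 + 44.70 + 40.62 + 43.41 + 43.41) / 12 = 529.55000 / 12 = 44.12917
Sum of squared deviations: (+0.57083)² + (+0.57083)² + (+0.57083)² + (+0.57083)² + (+0.57083)² + (+0.57083)² + (+0.38083)² + (+0.57083)² + (+0.57083)² + (−3.50917)² + (−0.71917)² + (−0.71917)² = 16.10049
Variance = 16.10049 / 11 = 1.46368
SE* = √1.46368

SE* = 1.2098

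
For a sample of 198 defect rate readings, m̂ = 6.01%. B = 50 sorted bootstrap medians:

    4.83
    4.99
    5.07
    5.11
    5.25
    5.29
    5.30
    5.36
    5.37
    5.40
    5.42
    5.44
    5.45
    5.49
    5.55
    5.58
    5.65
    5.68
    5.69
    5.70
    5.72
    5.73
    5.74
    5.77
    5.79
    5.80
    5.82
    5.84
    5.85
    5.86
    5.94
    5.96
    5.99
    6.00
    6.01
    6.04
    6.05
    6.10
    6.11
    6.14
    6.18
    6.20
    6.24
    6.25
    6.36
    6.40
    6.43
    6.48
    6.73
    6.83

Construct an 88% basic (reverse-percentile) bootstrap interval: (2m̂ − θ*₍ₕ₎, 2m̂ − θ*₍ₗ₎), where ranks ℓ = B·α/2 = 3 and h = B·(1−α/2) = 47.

(5.59, 6.95)

Percentile endpoints at ranks 3 and 47: θ*₍3₎ = 5.07, θ*₍47₎ = 6.43.
Basic interval reflects these around m̂:
  lower = 2 × 6.01 − 6.43 = 5.59
  upper = 2 × 6.01 − 5.07 = 6.95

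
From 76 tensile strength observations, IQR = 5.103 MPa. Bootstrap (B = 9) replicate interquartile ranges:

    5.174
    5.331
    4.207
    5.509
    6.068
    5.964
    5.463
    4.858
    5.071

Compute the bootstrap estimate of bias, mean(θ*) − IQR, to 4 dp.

bias = +0.1909

mean(θ*) = (5.174 + 5.331 + 4.207 + 5.509 + 6.068 + 5.964 + 5.463 + 4.858 + 5.071) / 9 = 5.29389
bias = 5.29389 − 5.103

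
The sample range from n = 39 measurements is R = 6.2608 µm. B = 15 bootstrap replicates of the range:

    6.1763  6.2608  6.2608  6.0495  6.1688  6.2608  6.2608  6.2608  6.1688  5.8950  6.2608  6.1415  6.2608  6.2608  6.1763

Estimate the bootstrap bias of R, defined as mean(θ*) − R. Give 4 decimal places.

bias = −0.0700

mean(θ*) = (6.1763 + 6.2608 + 6.2608 + 6.0495 + 6.1688 + 6.2608 + 6.2608 + 6.2608 + 6.1688 + 5.8950 + 6.2608 + 6.1415 + 6.2608 + 6.2608 + 6.1763) / 15 = 6.19084
bias = 6.19084 − 6.2608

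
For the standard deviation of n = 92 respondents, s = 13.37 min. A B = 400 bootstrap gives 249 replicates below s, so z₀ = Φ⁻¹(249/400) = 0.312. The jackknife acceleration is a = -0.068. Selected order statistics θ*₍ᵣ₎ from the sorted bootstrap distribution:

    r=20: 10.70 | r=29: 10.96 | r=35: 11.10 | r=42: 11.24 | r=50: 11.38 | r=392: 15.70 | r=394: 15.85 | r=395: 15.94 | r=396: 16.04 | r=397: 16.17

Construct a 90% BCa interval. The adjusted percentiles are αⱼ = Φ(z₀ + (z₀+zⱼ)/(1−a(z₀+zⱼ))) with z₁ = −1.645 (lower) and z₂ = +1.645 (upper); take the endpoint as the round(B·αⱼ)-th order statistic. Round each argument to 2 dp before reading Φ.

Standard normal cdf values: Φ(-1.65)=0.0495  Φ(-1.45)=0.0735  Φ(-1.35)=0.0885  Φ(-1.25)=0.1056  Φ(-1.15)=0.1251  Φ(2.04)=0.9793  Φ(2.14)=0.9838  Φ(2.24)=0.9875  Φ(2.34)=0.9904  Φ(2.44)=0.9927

Lower: z₀ + z₁ = 0.312 + (-1.645) = -1.333; 1 − a(z₀+z₁) = 1 − (-0.068)(-1.333) = 0.9094; argument = 0.312 + (-1.333)/0.9094 = -1.1539 → -1.15.
α₁ = Φ(-1.15) = 0.1251; rank = round(400 × 0.1251) = 50; θ*₍50₎ = 11.38.
Upper: z₀ + z₂ = 1.957; 1 − a(z₀+z₂) = 1.1331; argument = 2.0392 → 2.04; α₂ = 0.9793; rank = 392; θ*₍392₎ = 15.70.

(11.38, 15.70)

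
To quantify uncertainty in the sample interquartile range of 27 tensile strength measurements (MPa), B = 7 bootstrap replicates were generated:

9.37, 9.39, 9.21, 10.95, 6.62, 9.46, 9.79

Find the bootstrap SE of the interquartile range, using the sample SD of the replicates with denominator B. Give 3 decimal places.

SE* = 1.206

Bootstrap SE is the standard deviation of the 7 replicate interquartile ranges.
Mean of replicates: (9.37 + 9.39 + 9.21 + 10.95 + 6.62 + 9.46 + 9.79) / 7 = 64.7900 / 7 = 9.2557
Sum of squared deviations: (+0.1143)² + (+0.1343)² + (−0.0457)² + (+1.6943)² + (−2.6357)² + (+0.2043)² + (+0.5343)² = 10.1780
Variance = 10.1780 / 7 = 1.4540
SE* = √1.4540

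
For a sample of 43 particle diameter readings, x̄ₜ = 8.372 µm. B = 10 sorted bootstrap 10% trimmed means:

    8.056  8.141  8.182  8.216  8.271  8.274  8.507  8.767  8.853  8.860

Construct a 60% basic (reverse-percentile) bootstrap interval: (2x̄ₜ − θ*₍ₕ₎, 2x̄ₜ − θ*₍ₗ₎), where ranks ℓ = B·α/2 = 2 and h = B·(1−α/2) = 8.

Percentile endpoints at ranks 2 and 8: θ*₍2₎ = 8.141, θ*₍8₎ = 8.767.
Basic interval reflects these around x̄ₜ:
  lower = 2 × 8.372 − 8.767 = 7.977
  upper = 2 × 8.372 − 8.141 = 8.603

(7.977, 8.603)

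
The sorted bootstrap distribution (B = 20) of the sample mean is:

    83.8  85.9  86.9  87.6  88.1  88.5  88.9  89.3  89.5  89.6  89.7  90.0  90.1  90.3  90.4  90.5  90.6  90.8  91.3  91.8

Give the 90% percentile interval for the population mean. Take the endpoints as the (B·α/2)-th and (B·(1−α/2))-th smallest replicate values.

(83.8, 91.3)

α = 0.10; lower rank = 20 × 0.050 = 1; upper rank = 20 × 0.950 = 19.
The 1st smallest replicate is 83.8; the 19th is 91.3.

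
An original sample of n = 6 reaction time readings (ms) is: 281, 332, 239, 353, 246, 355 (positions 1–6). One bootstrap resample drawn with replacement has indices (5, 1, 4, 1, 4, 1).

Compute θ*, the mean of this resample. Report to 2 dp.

Resample values: 246, 281, 353, 281, 353, 281.
Mean = (246 + 281 + 353 + 281 + 353 + 281) / 6 = 1795.0 / 6 = 299.17

θ* = 299.17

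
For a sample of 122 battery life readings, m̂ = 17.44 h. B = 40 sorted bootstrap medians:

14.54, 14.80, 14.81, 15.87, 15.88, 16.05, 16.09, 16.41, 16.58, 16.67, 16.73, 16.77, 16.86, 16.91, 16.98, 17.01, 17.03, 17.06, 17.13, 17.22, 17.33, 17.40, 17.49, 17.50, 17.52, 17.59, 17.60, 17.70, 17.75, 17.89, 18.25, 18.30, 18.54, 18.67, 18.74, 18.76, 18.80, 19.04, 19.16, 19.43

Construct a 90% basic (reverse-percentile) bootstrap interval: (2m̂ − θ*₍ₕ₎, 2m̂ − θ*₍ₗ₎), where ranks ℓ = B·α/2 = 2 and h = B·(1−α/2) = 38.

(15.84, 20.08)

Percentile endpoints at ranks 2 and 38: θ*₍2₎ = 14.80, θ*₍38₎ = 19.04.
Basic interval reflects these around m̂:
  lower = 2 × 17.44 − 19.04 = 15.84
  upper = 2 × 17.44 − 14.80 = 20.08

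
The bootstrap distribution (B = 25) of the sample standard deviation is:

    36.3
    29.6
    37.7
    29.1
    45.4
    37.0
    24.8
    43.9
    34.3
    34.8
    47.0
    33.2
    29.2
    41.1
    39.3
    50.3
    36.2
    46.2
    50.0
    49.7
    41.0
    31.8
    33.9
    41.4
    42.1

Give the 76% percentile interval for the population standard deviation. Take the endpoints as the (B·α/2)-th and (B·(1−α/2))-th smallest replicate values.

(29.2, 47.0)

Sorted replicates: 24.8, 29.1, 29.2, 29.6, 31.8, 33.2, 33.9, 34.3, 34.8, 36.2, 36.3, 37.0, 37.7, 39.3, 41.0, 41.1, 41.4, 42.1, 43.9, 45.4, 46.2, 47.0, 49.7, 50.0, 50.3
α = 0.24; lower rank = 25 × 0.120 = 3; upper rank = 25 × 0.880 = 22.
The 3rd smallest replicate is 29.2; the 22nd is 47.0.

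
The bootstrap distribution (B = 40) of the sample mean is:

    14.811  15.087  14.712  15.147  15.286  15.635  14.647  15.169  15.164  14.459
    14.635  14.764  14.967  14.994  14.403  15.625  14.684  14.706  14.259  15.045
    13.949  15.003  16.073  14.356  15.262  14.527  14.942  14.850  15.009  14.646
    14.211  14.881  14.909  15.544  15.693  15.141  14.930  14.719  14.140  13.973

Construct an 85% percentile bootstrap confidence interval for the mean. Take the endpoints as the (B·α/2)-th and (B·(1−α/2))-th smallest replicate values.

(14.140, 15.625)

Sorted replicates: 13.949, 13.973, 14.140, 14.211, 14.259, 14.356, 14.403, 14.459, 14.527, 14.635, 14.646, 14.647, 14.684, 14.706, 14.712, 14.719, 14.764, 14.811, 14.850, 14.881, 14.909, 14.930, 14.942, 14.967, 14.994, 15.003, 15.009, 15.045, 15.087, 15.141, 15.147, 15.164, 15.169, 15.262, 15.286, 15.544, 15.625, 15.635, 15.693, 16.073
α = 0.15; lower rank = 40 × 0.075 = 3; upper rank = 40 × 0.925 = 37.
The 3rd smallest replicate is 14.140; the 37th is 15.625.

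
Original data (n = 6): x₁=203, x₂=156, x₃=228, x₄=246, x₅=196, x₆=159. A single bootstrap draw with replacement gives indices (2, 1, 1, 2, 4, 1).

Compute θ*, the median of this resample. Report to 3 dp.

Resample values: 156, 203, 203, 156, 246, 203.
Sorted: 156, 156, 203, 203, 203, 246
Median = average of the two middle values = 203.000

θ* = 203.000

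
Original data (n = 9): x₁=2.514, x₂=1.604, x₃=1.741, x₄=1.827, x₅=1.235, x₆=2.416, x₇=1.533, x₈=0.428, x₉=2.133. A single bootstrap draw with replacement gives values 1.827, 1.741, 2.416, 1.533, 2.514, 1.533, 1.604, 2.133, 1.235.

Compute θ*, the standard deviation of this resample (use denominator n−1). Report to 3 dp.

θ* = 0.432

Mean = 1.8373; sum of squared deviations = 1.4920
s² = 1.4920 / 8 = 0.1865
s = √0.1865 = 0.432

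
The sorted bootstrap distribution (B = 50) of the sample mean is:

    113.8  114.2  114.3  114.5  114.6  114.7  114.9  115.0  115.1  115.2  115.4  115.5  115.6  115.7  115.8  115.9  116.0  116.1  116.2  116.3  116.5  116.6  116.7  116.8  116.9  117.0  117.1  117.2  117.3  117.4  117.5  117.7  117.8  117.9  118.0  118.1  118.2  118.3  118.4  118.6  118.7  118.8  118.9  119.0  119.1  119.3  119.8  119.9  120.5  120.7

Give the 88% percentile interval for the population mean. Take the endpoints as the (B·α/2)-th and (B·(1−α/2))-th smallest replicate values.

α = 0.12; lower rank = 50 × 0.060 = 3; upper rank = 50 × 0.940 = 47.
The 3rd smallest replicate is 114.3; the 47th is 119.8.

(114.3, 119.8)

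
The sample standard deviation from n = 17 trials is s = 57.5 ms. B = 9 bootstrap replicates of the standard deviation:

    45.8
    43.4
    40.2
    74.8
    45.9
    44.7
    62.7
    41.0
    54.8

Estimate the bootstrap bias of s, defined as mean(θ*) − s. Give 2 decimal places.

bias = −7.13

mean(θ*) = (45.8 + 43.4 + 40.2 + 74.8 + 45.9 + 44.7 + 62.7 + 41.0 + 54.8) / 9 = 50.367
bias = 50.367 − 57.5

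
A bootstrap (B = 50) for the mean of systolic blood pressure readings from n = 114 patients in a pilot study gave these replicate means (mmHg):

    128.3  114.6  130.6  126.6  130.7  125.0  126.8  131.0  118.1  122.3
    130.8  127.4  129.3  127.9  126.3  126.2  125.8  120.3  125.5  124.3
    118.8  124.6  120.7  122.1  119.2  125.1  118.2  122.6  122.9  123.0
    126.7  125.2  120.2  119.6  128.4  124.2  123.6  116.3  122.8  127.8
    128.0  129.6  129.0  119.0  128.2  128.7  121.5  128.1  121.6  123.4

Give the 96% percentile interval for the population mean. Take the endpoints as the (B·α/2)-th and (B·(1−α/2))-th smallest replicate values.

Sorted replicates: 114.6, 116.3, 118.1, 118.2, 118.8, 119.0, 119.2, 119.6, 120.2, 120.3, 120.7, 121.5, 121.6, 122.1, 122.3, 122.6, 122.8, 122.9, 123.0, 123.4, 123.6, 124.2, 124.3, 124.6, 125.0, 125.1, 125.2, 125.5, 125.8, 126.2, 126.3, 126.6, 126.7, 126.8, 127.4, 127.8, 127.9, 128.0, 128.1, 128.2, 128.3, 128.4, 128.7, 129.0, 129.3, 129.6, 130.6, 130.7, 130.8, 131.0
α = 0.04; lower rank = 50 × 0.020 = 1; upper rank = 50 × 0.980 = 49.
The 1st smallest replicate is 114.6; the 49th is 130.8.

(114.6, 130.8)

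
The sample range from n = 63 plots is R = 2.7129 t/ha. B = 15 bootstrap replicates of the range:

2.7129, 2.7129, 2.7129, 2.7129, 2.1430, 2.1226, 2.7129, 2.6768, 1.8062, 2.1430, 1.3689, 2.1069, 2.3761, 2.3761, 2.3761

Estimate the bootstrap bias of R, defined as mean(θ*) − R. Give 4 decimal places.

bias = −0.3756

mean(θ*) = (2.7129 + 2.7129 + 2.7129 + 2.7129 + 2.1430 + 2.1226 + 2.7129 + 2.6768 + 1.8062 + 2.1430 + 1.3689 + 2.1069 + 2.3761 + 2.3761 + 2.3761) / 15 = 2.33735
bias = 2.33735 − 2.7129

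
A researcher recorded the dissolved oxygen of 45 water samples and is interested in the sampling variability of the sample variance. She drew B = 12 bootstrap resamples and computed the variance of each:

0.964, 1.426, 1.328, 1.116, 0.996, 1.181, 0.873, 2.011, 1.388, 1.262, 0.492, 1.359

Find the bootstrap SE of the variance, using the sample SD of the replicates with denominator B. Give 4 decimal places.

SE* = 0.3539

Bootstrap SE is the standard deviation of the 12 replicate variances.
Mean of replicates: (0.964 + 1.426 + 1.328 + 1.116 + 0.996 + 1.181 + 0.873 + 2.011 + 1.388 + 1.262 + 0.492 + 1.359) / 12 = 14.39600 / 12 = 1.19967
Sum of squared deviations: (−0.23567)² + (+0.22633)² + (+0.12833)² + (−0.08367)² + (−0.20367)² + (−0.01867)² + (−0.32667)² + (+0.81133)² + (+0.18833)² + (+0.06233)² + (−0.70767)² + (+0.15933)² = 1.50257
Variance = 1.50257 / 12 = 0.12521
SE* = √0.12521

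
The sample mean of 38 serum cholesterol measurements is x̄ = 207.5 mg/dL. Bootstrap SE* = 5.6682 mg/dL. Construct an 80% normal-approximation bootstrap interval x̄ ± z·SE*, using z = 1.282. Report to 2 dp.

Margin = 1.282 × 5.6682 = 7.267
Interval: 207.5 ± 7.267

(200.23, 214.77)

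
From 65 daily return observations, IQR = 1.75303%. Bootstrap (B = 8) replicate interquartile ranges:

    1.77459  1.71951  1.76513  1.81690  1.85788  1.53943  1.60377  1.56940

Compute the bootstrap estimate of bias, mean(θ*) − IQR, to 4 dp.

bias = −0.0472

mean(θ*) = (1.77459 + 1.71951 + 1.76513 + 1.81690 + 1.85788 + 1.53943 + 1.60377 + 1.56940) / 8 = 1.70583
bias = 1.70583 − 1.75303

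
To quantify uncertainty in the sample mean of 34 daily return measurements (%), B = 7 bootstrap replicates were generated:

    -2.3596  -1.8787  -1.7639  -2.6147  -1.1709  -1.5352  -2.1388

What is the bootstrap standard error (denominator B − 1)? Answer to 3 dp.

SE* = 0.493

Bootstrap SE is the standard deviation of the 7 replicate means.
Mean of replicates: ((-2.3596) + (-1.8787) + (-1.7639) + (-2.6147) + (-1.1709) + (-1.5352) + (-2.1388)) / 7 = -13.46180 / 7 = -1.92311
Sum of squared deviations: (−0.43649)² + (+0.04441)² + (+0.15921)² + (−0.69159)² + (+0.75221)² + (+0.38791)² + (−0.21569)² = 1.45896
Variance = 1.45896 / 6 = 0.24316
SE* = √0.24316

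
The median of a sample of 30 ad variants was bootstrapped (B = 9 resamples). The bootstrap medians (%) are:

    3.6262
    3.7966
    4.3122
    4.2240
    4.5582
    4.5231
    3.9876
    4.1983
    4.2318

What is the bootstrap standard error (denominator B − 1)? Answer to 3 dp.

SE* = 0.310

Bootstrap SE is the standard deviation of the 9 replicate medians.
Mean of replicates: (3.6262 + 3.7966 + 4.3122 + 4.2240 + 4.5582 + 4.5231 + 3.9876 + 4.1983 + 4.2318) / 9 = 37.45800 / 9 = 4.16200
Sum of squared deviations: (−0.53580)² + (−0.36540)² + (+0.15020)² + (+0.06200)² + (+0.39620)² + (+0.36110)² + (−0.17440)² + (+0.03630)² + (+0.06980)² = 0.77098
Variance = 0.77098 / 8 = 0.09637
SE* = √0.09637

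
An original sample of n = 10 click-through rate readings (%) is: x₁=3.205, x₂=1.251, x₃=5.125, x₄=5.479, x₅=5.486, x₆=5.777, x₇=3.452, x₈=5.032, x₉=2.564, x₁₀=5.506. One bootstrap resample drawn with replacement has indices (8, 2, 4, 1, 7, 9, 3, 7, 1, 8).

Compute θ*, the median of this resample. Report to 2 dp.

Resample values: 5.032, 1.251, 5.479, 3.205, 3.452, 2.564, 5.125, 3.452, 3.205, 5.032.
Sorted: 1.251, 2.564, 3.205, 3.205, 3.452, 3.452, 5.032, 5.032, 5.125, 5.479
Median = average of the two middle values = 3.45

θ* = 3.45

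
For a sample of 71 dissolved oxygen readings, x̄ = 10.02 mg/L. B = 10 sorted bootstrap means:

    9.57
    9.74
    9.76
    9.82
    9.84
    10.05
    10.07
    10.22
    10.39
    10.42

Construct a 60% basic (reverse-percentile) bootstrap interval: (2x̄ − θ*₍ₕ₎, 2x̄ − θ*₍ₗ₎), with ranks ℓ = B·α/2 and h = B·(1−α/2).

(9.82, 10.30)

Percentile endpoints at ranks 2 and 8: θ*₍2₎ = 9.74, θ*₍8₎ = 10.22.
Basic interval reflects these around x̄:
  lower = 2 × 10.02 − 10.22 = 9.82
  upper = 2 × 10.02 − 9.74 = 10.30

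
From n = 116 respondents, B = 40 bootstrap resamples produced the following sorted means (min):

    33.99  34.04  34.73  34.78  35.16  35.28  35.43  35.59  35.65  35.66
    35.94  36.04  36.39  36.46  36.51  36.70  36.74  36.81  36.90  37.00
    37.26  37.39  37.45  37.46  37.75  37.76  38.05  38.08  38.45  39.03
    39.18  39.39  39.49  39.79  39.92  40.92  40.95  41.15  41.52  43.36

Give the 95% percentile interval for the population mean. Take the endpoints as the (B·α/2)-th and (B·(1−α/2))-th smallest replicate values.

α = 0.05; lower rank = 40 × 0.025 = 1; upper rank = 40 × 0.975 = 39.
The 1st smallest replicate is 33.99; the 39th is 41.52.

(33.99, 41.52)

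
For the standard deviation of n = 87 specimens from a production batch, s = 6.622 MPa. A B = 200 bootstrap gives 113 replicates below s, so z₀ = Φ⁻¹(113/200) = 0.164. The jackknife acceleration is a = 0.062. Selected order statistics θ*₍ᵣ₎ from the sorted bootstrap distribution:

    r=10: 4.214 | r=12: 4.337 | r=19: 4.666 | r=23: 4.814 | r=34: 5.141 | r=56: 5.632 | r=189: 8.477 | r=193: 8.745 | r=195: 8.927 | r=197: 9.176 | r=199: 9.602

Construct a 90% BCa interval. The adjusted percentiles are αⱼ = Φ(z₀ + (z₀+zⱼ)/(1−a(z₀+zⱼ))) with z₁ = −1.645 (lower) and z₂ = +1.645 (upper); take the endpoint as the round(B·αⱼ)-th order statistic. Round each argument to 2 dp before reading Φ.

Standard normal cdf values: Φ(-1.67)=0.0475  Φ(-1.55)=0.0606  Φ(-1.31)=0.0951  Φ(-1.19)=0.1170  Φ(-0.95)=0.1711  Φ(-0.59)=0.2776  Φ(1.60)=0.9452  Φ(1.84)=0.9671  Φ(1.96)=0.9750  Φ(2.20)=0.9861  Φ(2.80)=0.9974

Lower: z₀ + z₁ = 0.164 + (-1.645) = -1.481; 1 − a(z₀+z₁) = 1 − (0.062)(-1.481) = 1.0918; argument = 0.164 + (-1.481)/1.0918 = -1.1924 → -1.19.
α₁ = Φ(-1.19) = 0.1170; rank = round(200 × 0.1170) = 23; θ*₍23₎ = 4.814.
Upper: z₀ + z₂ = 1.809; 1 − a(z₀+z₂) = 0.8878; argument = 2.2015 → 2.20; α₂ = 0.9861; rank = 197; θ*₍197₎ = 9.176.

(4.814, 9.176)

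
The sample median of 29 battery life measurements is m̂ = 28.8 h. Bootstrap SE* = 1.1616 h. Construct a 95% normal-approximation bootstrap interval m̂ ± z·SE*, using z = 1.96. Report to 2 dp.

Margin = 1.96 × 1.1616 = 2.277
Interval: 28.8 ± 2.277

(26.52, 31.08)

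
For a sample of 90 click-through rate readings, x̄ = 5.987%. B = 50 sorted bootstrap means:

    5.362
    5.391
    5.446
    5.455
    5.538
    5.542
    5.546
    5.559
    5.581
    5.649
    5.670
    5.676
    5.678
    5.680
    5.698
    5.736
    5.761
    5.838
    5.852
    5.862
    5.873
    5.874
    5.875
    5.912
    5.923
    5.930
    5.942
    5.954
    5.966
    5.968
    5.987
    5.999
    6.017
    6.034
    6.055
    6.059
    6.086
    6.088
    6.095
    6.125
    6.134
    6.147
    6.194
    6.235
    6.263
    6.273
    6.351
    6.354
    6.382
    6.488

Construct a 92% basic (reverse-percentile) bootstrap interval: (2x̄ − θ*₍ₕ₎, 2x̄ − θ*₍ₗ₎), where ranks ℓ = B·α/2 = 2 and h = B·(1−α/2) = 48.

(5.620, 6.583)

Percentile endpoints at ranks 2 and 48: θ*₍2₎ = 5.391, θ*₍48₎ = 6.354.
Basic interval reflects these around x̄:
  lower = 2 × 5.987 − 6.354 = 5.620
  upper = 2 × 5.987 − 5.391 = 6.583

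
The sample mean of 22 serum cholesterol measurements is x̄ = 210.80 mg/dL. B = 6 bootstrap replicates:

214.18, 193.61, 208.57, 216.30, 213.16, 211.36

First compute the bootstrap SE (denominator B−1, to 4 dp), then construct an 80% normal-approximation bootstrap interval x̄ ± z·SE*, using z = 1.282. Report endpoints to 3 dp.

Mean of replicates = 209.5300; sum of squared deviations = 338.3492; SE* = √(338.3492/5) = 8.2262
Margin = 1.282 × 8.2262 = 10.5460
Interval: 210.80 ± 10.5460

(200.254, 221.346)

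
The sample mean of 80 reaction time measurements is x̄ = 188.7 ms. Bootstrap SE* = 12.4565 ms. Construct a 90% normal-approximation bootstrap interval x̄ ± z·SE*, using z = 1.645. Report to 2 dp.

(168.21, 209.19)

Margin = 1.645 × 12.4565 = 20.491
Interval: 188.7 ± 20.491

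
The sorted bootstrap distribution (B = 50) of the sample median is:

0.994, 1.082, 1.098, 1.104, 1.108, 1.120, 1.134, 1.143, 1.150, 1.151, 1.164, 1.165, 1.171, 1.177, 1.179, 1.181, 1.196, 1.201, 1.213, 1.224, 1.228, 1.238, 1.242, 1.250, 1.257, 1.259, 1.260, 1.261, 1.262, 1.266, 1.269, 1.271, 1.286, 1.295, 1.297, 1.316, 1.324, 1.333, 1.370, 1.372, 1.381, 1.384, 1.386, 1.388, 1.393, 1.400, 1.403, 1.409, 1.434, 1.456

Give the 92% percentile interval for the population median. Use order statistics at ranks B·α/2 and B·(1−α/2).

(1.082, 1.409)

α = 0.08; lower rank = 50 × 0.040 = 2; upper rank = 50 × 0.960 = 48.
The 2nd smallest replicate is 1.082; the 48th is 1.409.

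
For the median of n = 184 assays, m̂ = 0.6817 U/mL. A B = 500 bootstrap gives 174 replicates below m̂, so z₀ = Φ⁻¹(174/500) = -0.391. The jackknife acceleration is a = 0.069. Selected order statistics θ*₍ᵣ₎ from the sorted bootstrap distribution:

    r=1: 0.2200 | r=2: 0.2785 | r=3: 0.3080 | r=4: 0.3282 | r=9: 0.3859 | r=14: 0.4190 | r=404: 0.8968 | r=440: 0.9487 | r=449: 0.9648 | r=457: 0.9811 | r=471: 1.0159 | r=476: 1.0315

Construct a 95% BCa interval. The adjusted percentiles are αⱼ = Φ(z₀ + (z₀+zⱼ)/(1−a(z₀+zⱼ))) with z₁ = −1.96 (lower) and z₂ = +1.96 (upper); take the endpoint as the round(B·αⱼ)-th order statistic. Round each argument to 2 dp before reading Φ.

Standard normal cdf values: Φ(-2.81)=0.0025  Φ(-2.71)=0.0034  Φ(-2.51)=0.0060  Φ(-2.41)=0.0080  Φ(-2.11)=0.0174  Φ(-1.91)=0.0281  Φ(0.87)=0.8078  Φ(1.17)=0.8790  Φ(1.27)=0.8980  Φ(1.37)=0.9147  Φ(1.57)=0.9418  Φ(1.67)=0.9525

Lower: z₀ + z₁ = -0.391 + (-1.960) = -2.351; 1 − a(z₀+z₁) = 1 − (0.069)(-2.351) = 1.1622; argument = -0.391 + (-2.351)/1.1622 = -2.4139 → -2.41.
α₁ = Φ(-2.41) = 0.0080; rank = round(500 × 0.0080) = 4; θ*₍4₎ = 0.3282.
Upper: z₀ + z₂ = 1.569; 1 − a(z₀+z₂) = 0.8917; argument = 1.3685 → 1.37; α₂ = 0.9147; rank = 457; θ*₍457₎ = 0.9811.

(0.3282, 0.9811)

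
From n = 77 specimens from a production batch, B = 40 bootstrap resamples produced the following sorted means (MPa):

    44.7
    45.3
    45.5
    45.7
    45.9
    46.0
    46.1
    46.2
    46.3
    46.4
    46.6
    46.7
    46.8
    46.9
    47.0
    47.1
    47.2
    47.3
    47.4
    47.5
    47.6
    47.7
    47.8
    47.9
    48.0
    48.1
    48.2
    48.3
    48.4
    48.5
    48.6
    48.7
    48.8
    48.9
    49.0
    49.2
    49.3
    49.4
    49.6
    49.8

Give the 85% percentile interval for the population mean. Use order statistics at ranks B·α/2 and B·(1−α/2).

(45.5, 49.3)

α = 0.15; lower rank = 40 × 0.075 = 3; upper rank = 40 × 0.925 = 37.
The 3rd smallest replicate is 45.5; the 37th is 49.3.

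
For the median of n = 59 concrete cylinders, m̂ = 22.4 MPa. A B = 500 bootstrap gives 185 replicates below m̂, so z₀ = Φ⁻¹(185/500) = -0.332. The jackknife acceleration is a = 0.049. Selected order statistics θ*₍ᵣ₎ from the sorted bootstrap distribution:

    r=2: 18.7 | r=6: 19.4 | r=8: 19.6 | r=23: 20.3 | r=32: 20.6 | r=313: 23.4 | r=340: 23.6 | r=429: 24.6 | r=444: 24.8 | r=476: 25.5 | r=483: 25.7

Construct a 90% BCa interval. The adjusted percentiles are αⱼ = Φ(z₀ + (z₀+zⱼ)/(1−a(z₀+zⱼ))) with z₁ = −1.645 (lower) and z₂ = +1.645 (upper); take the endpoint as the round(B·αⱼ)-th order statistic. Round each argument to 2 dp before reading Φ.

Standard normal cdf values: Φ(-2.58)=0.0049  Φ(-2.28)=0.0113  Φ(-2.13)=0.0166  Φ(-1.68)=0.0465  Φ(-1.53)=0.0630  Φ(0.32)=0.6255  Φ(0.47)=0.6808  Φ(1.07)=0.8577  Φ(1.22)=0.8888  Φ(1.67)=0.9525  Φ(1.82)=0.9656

(19.6, 24.6)

Lower: z₀ + z₁ = -0.332 + (-1.645) = -1.977; 1 − a(z₀+z₁) = 1 − (0.049)(-1.977) = 1.0969; argument = -0.332 + (-1.977)/1.0969 = -2.1344 → -2.13.
α₁ = Φ(-2.13) = 0.0166; rank = round(500 × 0.0166) = 8; θ*₍8₎ = 19.6.
Upper: z₀ + z₂ = 1.313; 1 − a(z₀+z₂) = 0.9357; argument = 1.0713 → 1.07; α₂ = 0.8577; rank = 429; θ*₍429₎ = 24.6.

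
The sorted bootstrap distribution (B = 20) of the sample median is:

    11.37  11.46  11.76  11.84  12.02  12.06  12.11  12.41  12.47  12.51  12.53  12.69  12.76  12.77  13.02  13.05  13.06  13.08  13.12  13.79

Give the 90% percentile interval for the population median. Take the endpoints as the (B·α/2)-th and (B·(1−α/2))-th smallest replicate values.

α = 0.10; lower rank = 20 × 0.050 = 1; upper rank = 20 × 0.950 = 19.
The 1st smallest replicate is 11.37; the 19th is 13.12.

(11.37, 13.12)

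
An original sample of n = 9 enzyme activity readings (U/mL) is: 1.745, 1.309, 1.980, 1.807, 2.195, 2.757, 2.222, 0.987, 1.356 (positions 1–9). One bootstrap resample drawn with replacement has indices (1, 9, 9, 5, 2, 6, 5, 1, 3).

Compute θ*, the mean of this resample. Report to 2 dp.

θ* = 1.85

Resample values: 1.745, 1.356, 1.356, 2.195, 1.309, 2.757, 2.195, 1.745, 1.980.
Mean = (1.745 + 1.356 + 1.356 + 2.195 + 1.309 + 2.757 + 2.195 + 1.745 + 1.980) / 9 = 16.6380 / 9 = 1.85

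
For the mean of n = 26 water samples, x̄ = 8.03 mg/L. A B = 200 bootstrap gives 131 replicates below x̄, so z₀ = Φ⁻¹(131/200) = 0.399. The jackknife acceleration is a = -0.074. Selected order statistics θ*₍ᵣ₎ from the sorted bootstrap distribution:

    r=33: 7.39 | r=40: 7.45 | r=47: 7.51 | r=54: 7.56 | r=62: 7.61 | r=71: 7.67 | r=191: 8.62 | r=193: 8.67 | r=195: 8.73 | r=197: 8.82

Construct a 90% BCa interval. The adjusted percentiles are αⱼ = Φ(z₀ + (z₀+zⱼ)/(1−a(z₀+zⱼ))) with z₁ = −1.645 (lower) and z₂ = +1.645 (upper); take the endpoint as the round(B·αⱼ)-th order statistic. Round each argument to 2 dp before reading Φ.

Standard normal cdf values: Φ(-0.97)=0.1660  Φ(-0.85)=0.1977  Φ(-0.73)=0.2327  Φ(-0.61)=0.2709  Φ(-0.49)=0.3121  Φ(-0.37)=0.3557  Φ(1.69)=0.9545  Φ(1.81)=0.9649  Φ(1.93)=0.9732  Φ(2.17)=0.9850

Lower: z₀ + z₁ = 0.399 + (-1.645) = -1.246; 1 − a(z₀+z₁) = 1 − (-0.074)(-1.246) = 0.9078; argument = 0.399 + (-1.246)/0.9078 = -0.9736 → -0.97.
α₁ = Φ(-0.97) = 0.1660; rank = round(200 × 0.1660) = 33; θ*₍33₎ = 7.39.
Upper: z₀ + z₂ = 2.044; 1 − a(z₀+z₂) = 1.1513; argument = 2.1745 → 2.17; α₂ = 0.9850; rank = 197; θ*₍197₎ = 8.82.

(7.39, 8.82)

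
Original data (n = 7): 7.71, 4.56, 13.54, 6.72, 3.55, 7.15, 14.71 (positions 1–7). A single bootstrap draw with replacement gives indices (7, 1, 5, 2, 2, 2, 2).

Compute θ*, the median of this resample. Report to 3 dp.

Resample values: 14.71, 7.71, 3.55, 4.56, 4.56, 4.56, 4.56.
Sorted: 3.55, 4.56, 4.56, 4.56, 4.56, 7.71, 14.71
Median = middle value = 4.560

θ* = 4.560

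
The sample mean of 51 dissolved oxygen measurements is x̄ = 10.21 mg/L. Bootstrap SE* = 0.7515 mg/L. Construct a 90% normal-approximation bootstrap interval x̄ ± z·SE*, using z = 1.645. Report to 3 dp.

(8.974, 11.446)

Margin = 1.645 × 0.7515 = 1.2362
Interval: 10.21 ± 1.2362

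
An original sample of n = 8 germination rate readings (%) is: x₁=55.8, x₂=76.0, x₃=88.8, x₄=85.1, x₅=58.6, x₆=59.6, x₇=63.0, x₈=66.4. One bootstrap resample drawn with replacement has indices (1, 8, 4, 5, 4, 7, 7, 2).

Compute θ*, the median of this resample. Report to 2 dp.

θ* = 64.70

Resample values: 55.8, 66.4, 85.1, 58.6, 85.1, 63.0, 63.0, 76.0.
Sorted: 55.8, 58.6, 63.0, 63.0, 66.4, 76.0, 85.1, 85.1
Median = average of the two middle values = 64.70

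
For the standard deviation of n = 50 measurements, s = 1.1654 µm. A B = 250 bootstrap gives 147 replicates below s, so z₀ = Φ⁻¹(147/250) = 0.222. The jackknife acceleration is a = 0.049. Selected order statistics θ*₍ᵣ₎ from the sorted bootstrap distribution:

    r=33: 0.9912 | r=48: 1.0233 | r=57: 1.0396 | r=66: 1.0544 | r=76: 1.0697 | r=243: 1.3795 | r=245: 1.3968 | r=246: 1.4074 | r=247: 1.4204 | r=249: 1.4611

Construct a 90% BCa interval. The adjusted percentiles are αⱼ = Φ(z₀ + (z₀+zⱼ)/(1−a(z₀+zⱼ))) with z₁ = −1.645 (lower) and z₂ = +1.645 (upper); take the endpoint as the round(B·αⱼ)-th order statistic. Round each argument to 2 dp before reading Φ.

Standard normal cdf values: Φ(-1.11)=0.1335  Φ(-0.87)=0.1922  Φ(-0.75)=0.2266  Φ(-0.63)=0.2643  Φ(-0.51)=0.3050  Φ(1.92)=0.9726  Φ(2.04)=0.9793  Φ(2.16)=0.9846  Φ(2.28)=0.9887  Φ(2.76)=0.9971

Lower: z₀ + z₁ = 0.222 + (-1.645) = -1.423; 1 − a(z₀+z₁) = 1 − (0.049)(-1.423) = 1.0697; argument = 0.222 + (-1.423)/1.0697 = -1.1082 → -1.11.
α₁ = Φ(-1.11) = 0.1335; rank = round(250 × 0.1335) = 33; θ*₍33₎ = 0.9912.
Upper: z₀ + z₂ = 1.867; 1 − a(z₀+z₂) = 0.9085; argument = 2.2770 → 2.28; α₂ = 0.9887; rank = 247; θ*₍247₎ = 1.4204.

(0.9912, 1.4204)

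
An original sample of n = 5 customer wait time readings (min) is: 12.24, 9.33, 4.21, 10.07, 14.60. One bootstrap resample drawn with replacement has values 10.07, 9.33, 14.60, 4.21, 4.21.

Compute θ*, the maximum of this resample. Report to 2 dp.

θ* = 14.60

Maximum = 14.60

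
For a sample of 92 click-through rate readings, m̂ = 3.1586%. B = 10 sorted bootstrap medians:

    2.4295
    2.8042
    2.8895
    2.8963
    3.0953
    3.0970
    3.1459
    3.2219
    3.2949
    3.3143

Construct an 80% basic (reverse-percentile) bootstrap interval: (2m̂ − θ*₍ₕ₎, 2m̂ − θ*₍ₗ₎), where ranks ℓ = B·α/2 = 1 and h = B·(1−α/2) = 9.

Percentile endpoints at ranks 1 and 9: θ*₍1₎ = 2.4295, θ*₍9₎ = 3.2949.
Basic interval reflects these around m̂:
  lower = 2 × 3.1586 − 3.2949 = 3.0223
  upper = 2 × 3.1586 − 2.4295 = 3.8877

(3.0223, 3.8877)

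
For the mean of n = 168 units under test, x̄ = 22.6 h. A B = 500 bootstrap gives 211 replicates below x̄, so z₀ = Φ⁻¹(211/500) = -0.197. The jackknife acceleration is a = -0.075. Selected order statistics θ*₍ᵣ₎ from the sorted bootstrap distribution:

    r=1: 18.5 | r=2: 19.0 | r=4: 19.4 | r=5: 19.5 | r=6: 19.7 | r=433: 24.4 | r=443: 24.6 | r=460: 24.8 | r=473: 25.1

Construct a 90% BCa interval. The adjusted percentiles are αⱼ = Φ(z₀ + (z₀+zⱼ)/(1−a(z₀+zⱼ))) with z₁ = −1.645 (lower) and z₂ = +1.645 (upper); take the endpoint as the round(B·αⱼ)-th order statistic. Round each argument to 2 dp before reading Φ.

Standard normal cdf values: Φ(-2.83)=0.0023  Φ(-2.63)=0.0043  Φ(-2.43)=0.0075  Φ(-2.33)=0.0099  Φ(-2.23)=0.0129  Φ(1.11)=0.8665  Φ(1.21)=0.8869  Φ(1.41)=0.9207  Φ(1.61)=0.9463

Lower: z₀ + z₁ = -0.197 + (-1.645) = -1.842; 1 − a(z₀+z₁) = 1 − (-0.075)(-1.842) = 0.8619; argument = -0.197 + (-1.842)/0.8619 = -2.3343 → -2.33.
α₁ = Φ(-2.33) = 0.0099; rank = round(500 × 0.0099) = 5; θ*₍5₎ = 19.5.
Upper: z₀ + z₂ = 1.448; 1 − a(z₀+z₂) = 1.1086; argument = 1.1092 → 1.11; α₂ = 0.8665; rank = 433; θ*₍433₎ = 24.4.

(19.5, 24.4)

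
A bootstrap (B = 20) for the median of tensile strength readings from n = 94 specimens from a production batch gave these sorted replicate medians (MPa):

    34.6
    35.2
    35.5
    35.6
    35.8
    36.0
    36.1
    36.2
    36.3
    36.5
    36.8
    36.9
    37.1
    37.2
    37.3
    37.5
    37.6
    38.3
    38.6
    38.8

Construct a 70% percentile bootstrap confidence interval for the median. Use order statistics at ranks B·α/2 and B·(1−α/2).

α = 0.30; lower rank = 20 × 0.150 = 3; upper rank = 20 × 0.850 = 17.
The 3rd smallest replicate is 35.5; the 17th is 37.6.

(35.5, 37.6)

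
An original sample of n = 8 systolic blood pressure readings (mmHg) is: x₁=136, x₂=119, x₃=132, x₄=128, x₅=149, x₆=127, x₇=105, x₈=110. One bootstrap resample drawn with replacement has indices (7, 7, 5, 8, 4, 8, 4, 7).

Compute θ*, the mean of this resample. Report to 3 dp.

θ* = 117.500

Resample values: 105, 105, 149, 110, 128, 110, 128, 105.
Mean = (105 + 105 + 149 + 110 + 128 + 110 + 128 + 105) / 8 = 940.0 / 8 = 117.500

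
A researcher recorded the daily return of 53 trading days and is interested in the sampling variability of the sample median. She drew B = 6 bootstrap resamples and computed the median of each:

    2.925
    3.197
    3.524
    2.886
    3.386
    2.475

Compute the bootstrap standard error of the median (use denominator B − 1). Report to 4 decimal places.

Bootstrap SE is the standard deviation of the 6 replicate medians.
Mean of replicates: (2.925 + 3.197 + 3.524 + 2.886 + 3.386 + 2.475) / 6 = 18.39300 / 6 = 3.06550
Sum of squared deviations: (−0.14050)² + (+0.13150)² + (+0.45850)² + (−0.17950)² + (+0.32050)² + (−0.59050)² = 0.73089
Variance = 0.73089 / 5 = 0.14618
SE* = √0.14618

SE* = 0.3823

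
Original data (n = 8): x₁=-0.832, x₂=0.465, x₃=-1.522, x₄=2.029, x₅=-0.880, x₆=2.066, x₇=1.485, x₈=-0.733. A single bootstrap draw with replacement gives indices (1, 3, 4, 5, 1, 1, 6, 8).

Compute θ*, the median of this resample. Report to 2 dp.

Resample values: -0.832, -1.522, 2.029, -0.880, -0.832, -0.832, 2.066, -0.733.
Sorted: -1.522, -0.880, -0.832, -0.832, -0.832, -0.733, 2.029, 2.066
Median = average of the two middle values = -0.83

θ* = -0.83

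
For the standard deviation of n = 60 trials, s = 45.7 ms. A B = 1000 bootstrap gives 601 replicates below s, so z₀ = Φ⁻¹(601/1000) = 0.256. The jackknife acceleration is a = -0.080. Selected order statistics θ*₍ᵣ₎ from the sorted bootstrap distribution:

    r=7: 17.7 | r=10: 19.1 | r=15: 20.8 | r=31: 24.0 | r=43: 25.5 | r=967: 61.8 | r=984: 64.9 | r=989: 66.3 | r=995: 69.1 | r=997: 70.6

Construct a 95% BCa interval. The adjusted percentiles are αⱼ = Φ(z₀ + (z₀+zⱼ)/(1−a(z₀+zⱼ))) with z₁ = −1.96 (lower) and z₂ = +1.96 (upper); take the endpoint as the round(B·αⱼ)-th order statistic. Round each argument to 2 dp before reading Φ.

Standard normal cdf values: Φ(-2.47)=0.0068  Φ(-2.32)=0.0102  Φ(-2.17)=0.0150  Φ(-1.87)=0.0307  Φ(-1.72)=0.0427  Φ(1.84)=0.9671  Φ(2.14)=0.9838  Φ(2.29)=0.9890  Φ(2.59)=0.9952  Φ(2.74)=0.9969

(25.5, 64.9)

Lower: z₀ + z₁ = 0.256 + (-1.960) = -1.704; 1 − a(z₀+z₁) = 1 − (-0.080)(-1.704) = 0.8637; argument = 0.256 + (-1.704)/0.8637 = -1.7170 → -1.72.
α₁ = Φ(-1.72) = 0.0427; rank = round(1000 × 0.0427) = 43; θ*₍43₎ = 25.5.
Upper: z₀ + z₂ = 2.216; 1 − a(z₀+z₂) = 1.1773; argument = 2.1383 → 2.14; α₂ = 0.9838; rank = 984; θ*₍984₎ = 64.9.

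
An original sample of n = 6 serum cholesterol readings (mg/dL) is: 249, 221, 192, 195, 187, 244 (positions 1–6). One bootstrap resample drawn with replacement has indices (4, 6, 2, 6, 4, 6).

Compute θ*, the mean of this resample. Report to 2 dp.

Resample values: 195, 244, 221, 244, 195, 244.
Mean = (195 + 244 + 221 + 244 + 195 + 244) / 6 = 1343.0 / 6 = 223.83

θ* = 223.83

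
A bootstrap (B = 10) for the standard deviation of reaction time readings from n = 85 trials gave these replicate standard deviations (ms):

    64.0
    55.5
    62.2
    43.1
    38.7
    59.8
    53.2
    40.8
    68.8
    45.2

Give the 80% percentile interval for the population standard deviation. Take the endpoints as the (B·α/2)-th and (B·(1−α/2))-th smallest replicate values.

Sorted replicates: 38.7, 40.8, 43.1, 45.2, 53.2, 55.5, 59.8, 62.2, 64.0, 68.8
α = 0.20; lower rank = 10 × 0.100 = 1; upper rank = 10 × 0.900 = 9.
The 1st smallest replicate is 38.7; the 9th is 64.0.

(38.7, 64.0)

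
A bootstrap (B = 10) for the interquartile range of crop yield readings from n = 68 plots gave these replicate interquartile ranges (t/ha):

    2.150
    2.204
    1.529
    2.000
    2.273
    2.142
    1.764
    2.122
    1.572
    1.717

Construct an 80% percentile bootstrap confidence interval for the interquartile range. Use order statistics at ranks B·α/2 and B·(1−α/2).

Sorted replicates: 1.529, 1.572, 1.717, 1.764, 2.000, 2.122, 2.142, 2.150, 2.204, 2.273
α = 0.20; lower rank = 10 × 0.100 = 1; upper rank = 10 × 0.900 = 9.
The 1st smallest replicate is 1.529; the 9th is 2.204.

(1.529, 2.204)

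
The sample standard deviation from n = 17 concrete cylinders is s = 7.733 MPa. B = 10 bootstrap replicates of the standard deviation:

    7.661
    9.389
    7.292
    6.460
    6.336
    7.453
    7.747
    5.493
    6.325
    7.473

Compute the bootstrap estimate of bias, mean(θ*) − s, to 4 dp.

mean(θ*) = (7.661 + 9.389 + 7.292 + 6.460 + 6.336 + 7.453 + 7.747 + 5.493 + 6.325 + 7.473) / 10 = 7.16290
bias = 7.16290 − 7.733

bias = −0.5701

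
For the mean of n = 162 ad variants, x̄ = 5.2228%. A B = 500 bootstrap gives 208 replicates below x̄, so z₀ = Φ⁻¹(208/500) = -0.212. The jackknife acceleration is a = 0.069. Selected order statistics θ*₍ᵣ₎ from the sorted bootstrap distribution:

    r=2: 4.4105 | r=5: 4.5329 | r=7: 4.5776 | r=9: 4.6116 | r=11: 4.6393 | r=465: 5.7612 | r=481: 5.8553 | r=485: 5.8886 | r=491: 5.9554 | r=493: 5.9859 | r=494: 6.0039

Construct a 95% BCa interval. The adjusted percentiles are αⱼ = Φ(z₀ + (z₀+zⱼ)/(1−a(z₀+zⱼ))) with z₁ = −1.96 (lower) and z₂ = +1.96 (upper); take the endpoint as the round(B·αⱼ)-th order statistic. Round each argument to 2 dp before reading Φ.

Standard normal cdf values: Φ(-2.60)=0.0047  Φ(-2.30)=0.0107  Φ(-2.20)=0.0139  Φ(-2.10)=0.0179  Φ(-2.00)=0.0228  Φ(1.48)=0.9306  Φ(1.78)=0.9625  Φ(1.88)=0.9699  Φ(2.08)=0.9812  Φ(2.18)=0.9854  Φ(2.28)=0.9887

Lower: z₀ + z₁ = -0.212 + (-1.960) = -2.172; 1 − a(z₀+z₁) = 1 − (0.069)(-2.172) = 1.1499; argument = -0.212 + (-2.172)/1.1499 = -2.1009 → -2.10.
α₁ = Φ(-2.10) = 0.0179; rank = round(500 × 0.0179) = 9; θ*₍9₎ = 4.6116.
Upper: z₀ + z₂ = 1.748; 1 − a(z₀+z₂) = 0.8794; argument = 1.7757 → 1.78; α₂ = 0.9625; rank = 481; θ*₍481₎ = 5.8553.

(4.6116, 5.8553)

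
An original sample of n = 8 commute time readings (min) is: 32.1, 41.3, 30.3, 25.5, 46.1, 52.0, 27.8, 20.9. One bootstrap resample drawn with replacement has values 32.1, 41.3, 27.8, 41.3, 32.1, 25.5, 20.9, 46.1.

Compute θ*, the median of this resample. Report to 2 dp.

θ* = 32.10

Sorted: 20.9, 25.5, 27.8, 32.1, 32.1, 41.3, 41.3, 46.1
Median = average of the two middle values = 32.10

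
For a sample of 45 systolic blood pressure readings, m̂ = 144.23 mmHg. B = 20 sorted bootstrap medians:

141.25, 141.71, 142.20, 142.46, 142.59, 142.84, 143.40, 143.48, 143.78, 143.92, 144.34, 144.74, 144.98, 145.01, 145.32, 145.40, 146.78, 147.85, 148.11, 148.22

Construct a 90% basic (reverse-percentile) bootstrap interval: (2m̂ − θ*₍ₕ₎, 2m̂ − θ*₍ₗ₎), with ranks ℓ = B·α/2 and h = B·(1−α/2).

(140.35, 147.21)

Percentile endpoints at ranks 1 and 19: θ*₍1₎ = 141.25, θ*₍19₎ = 148.11.
Basic interval reflects these around m̂:
  lower = 2 × 144.23 − 148.11 = 140.35
  upper = 2 × 144.23 − 141.25 = 147.21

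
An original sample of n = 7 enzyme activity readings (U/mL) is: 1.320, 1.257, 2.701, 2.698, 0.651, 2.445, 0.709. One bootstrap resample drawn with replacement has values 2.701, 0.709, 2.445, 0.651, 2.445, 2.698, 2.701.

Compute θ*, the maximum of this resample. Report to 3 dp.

θ* = 2.701

Maximum = 2.701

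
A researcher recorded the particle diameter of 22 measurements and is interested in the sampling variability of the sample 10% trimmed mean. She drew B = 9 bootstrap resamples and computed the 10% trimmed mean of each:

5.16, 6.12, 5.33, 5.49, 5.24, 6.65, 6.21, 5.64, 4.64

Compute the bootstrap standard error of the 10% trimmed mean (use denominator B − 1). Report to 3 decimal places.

SE* = 0.620

Bootstrap SE is the standard deviation of the 9 replicate 10% trimmed means.
Mean of replicates: (5.16 + 6.12 + 5.33 + 5.49 + 5.24 + 6.65 + 6.21 + 5.64 + 4.64) / 9 = 50.4800 / 9 = 5.6089
Sum of squared deviations: (−0.4489)² + (+0.5111)² + (−0.2789)² + (−0.1189)² + (−0.3689)² + (+1.0411)² + (+0.6011)² + (+0.0311)² + (−0.9689)² = 3.0757
Variance = 3.0757 / 8 = 0.3845
SE* = √0.3845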